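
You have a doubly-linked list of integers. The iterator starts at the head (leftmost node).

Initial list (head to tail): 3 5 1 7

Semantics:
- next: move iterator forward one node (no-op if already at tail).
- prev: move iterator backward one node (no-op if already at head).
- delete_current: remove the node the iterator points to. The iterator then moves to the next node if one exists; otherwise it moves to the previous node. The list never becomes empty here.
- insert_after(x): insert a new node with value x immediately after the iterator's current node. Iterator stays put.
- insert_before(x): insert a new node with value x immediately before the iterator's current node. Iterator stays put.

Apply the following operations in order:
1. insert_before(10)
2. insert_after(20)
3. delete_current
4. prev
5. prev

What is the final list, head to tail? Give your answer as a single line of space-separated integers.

After 1 (insert_before(10)): list=[10, 3, 5, 1, 7] cursor@3
After 2 (insert_after(20)): list=[10, 3, 20, 5, 1, 7] cursor@3
After 3 (delete_current): list=[10, 20, 5, 1, 7] cursor@20
After 4 (prev): list=[10, 20, 5, 1, 7] cursor@10
After 5 (prev): list=[10, 20, 5, 1, 7] cursor@10

Answer: 10 20 5 1 7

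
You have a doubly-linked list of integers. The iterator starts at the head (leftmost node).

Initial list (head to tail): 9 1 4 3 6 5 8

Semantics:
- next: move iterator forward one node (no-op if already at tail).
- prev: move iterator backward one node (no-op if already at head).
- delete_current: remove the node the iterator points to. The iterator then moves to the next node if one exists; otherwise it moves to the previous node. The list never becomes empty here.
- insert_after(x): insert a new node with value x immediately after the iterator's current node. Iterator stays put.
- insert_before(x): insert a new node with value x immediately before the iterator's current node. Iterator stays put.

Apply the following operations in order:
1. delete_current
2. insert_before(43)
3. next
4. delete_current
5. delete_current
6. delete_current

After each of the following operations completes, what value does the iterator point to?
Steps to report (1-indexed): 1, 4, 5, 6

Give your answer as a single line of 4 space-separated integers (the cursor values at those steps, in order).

Answer: 1 3 6 5

Derivation:
After 1 (delete_current): list=[1, 4, 3, 6, 5, 8] cursor@1
After 2 (insert_before(43)): list=[43, 1, 4, 3, 6, 5, 8] cursor@1
After 3 (next): list=[43, 1, 4, 3, 6, 5, 8] cursor@4
After 4 (delete_current): list=[43, 1, 3, 6, 5, 8] cursor@3
After 5 (delete_current): list=[43, 1, 6, 5, 8] cursor@6
After 6 (delete_current): list=[43, 1, 5, 8] cursor@5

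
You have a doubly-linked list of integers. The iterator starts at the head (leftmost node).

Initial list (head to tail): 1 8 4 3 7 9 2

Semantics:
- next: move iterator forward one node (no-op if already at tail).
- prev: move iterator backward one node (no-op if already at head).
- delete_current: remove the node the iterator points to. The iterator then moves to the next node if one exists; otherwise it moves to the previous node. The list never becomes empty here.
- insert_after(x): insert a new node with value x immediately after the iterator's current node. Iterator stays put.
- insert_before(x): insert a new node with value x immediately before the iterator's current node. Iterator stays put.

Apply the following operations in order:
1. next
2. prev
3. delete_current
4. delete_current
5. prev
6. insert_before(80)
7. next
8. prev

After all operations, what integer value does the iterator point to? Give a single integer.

Answer: 4

Derivation:
After 1 (next): list=[1, 8, 4, 3, 7, 9, 2] cursor@8
After 2 (prev): list=[1, 8, 4, 3, 7, 9, 2] cursor@1
After 3 (delete_current): list=[8, 4, 3, 7, 9, 2] cursor@8
After 4 (delete_current): list=[4, 3, 7, 9, 2] cursor@4
After 5 (prev): list=[4, 3, 7, 9, 2] cursor@4
After 6 (insert_before(80)): list=[80, 4, 3, 7, 9, 2] cursor@4
After 7 (next): list=[80, 4, 3, 7, 9, 2] cursor@3
After 8 (prev): list=[80, 4, 3, 7, 9, 2] cursor@4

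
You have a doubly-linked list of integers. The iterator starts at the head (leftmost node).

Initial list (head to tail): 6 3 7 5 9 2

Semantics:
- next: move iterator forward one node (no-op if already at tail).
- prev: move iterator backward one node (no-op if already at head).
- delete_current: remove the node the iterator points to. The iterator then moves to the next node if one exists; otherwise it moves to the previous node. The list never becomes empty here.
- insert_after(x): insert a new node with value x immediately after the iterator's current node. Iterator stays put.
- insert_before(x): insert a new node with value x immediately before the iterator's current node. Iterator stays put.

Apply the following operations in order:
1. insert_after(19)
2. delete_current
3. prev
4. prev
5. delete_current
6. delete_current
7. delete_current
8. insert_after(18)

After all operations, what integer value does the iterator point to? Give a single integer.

After 1 (insert_after(19)): list=[6, 19, 3, 7, 5, 9, 2] cursor@6
After 2 (delete_current): list=[19, 3, 7, 5, 9, 2] cursor@19
After 3 (prev): list=[19, 3, 7, 5, 9, 2] cursor@19
After 4 (prev): list=[19, 3, 7, 5, 9, 2] cursor@19
After 5 (delete_current): list=[3, 7, 5, 9, 2] cursor@3
After 6 (delete_current): list=[7, 5, 9, 2] cursor@7
After 7 (delete_current): list=[5, 9, 2] cursor@5
After 8 (insert_after(18)): list=[5, 18, 9, 2] cursor@5

Answer: 5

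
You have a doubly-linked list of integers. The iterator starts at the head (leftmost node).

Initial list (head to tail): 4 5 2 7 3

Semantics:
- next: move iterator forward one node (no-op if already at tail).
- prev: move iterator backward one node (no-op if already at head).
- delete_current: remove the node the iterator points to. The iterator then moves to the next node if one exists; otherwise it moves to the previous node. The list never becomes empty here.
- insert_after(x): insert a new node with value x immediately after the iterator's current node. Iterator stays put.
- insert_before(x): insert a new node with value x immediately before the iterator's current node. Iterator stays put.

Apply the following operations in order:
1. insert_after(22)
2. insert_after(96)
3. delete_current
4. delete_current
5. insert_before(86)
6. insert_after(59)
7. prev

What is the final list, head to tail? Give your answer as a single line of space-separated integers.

Answer: 86 22 59 5 2 7 3

Derivation:
After 1 (insert_after(22)): list=[4, 22, 5, 2, 7, 3] cursor@4
After 2 (insert_after(96)): list=[4, 96, 22, 5, 2, 7, 3] cursor@4
After 3 (delete_current): list=[96, 22, 5, 2, 7, 3] cursor@96
After 4 (delete_current): list=[22, 5, 2, 7, 3] cursor@22
After 5 (insert_before(86)): list=[86, 22, 5, 2, 7, 3] cursor@22
After 6 (insert_after(59)): list=[86, 22, 59, 5, 2, 7, 3] cursor@22
After 7 (prev): list=[86, 22, 59, 5, 2, 7, 3] cursor@86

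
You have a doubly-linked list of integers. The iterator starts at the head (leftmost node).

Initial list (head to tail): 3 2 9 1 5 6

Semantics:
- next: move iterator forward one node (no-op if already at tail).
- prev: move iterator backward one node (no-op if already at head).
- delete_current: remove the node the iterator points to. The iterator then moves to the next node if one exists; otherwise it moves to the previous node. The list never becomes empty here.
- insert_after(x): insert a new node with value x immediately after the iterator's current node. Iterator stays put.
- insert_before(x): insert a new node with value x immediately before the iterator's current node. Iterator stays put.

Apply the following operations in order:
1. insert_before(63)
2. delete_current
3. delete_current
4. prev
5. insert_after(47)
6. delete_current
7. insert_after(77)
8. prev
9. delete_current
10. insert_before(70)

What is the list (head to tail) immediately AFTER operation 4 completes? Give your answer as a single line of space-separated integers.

Answer: 63 9 1 5 6

Derivation:
After 1 (insert_before(63)): list=[63, 3, 2, 9, 1, 5, 6] cursor@3
After 2 (delete_current): list=[63, 2, 9, 1, 5, 6] cursor@2
After 3 (delete_current): list=[63, 9, 1, 5, 6] cursor@9
After 4 (prev): list=[63, 9, 1, 5, 6] cursor@63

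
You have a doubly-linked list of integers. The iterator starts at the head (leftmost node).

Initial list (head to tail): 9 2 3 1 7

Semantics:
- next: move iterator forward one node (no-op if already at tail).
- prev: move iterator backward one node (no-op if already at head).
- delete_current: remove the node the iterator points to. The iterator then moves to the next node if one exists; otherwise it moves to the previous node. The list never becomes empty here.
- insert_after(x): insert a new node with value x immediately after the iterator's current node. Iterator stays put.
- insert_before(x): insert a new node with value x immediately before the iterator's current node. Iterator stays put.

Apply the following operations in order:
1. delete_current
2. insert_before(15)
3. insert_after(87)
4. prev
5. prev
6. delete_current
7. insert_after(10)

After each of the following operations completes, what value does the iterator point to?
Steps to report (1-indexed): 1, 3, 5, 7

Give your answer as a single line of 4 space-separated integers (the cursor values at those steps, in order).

Answer: 2 2 15 2

Derivation:
After 1 (delete_current): list=[2, 3, 1, 7] cursor@2
After 2 (insert_before(15)): list=[15, 2, 3, 1, 7] cursor@2
After 3 (insert_after(87)): list=[15, 2, 87, 3, 1, 7] cursor@2
After 4 (prev): list=[15, 2, 87, 3, 1, 7] cursor@15
After 5 (prev): list=[15, 2, 87, 3, 1, 7] cursor@15
After 6 (delete_current): list=[2, 87, 3, 1, 7] cursor@2
After 7 (insert_after(10)): list=[2, 10, 87, 3, 1, 7] cursor@2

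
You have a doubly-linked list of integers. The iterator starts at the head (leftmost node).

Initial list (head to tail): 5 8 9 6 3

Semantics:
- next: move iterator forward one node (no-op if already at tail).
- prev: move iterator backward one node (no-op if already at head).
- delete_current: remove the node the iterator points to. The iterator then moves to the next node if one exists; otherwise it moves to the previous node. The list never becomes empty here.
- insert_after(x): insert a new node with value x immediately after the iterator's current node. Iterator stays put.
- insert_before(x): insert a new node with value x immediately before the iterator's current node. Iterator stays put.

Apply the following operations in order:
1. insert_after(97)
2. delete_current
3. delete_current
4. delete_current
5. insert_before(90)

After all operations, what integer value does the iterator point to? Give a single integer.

Answer: 9

Derivation:
After 1 (insert_after(97)): list=[5, 97, 8, 9, 6, 3] cursor@5
After 2 (delete_current): list=[97, 8, 9, 6, 3] cursor@97
After 3 (delete_current): list=[8, 9, 6, 3] cursor@8
After 4 (delete_current): list=[9, 6, 3] cursor@9
After 5 (insert_before(90)): list=[90, 9, 6, 3] cursor@9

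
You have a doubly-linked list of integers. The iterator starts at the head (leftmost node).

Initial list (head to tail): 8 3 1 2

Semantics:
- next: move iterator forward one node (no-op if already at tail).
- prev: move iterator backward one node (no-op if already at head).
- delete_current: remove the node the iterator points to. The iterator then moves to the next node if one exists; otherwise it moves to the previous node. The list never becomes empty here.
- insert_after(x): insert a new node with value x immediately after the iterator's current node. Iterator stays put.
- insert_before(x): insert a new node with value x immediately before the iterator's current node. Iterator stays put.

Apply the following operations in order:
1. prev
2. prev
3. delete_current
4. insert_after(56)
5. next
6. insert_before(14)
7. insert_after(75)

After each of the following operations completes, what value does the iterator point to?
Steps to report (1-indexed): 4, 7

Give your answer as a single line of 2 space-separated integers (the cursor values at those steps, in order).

After 1 (prev): list=[8, 3, 1, 2] cursor@8
After 2 (prev): list=[8, 3, 1, 2] cursor@8
After 3 (delete_current): list=[3, 1, 2] cursor@3
After 4 (insert_after(56)): list=[3, 56, 1, 2] cursor@3
After 5 (next): list=[3, 56, 1, 2] cursor@56
After 6 (insert_before(14)): list=[3, 14, 56, 1, 2] cursor@56
After 7 (insert_after(75)): list=[3, 14, 56, 75, 1, 2] cursor@56

Answer: 3 56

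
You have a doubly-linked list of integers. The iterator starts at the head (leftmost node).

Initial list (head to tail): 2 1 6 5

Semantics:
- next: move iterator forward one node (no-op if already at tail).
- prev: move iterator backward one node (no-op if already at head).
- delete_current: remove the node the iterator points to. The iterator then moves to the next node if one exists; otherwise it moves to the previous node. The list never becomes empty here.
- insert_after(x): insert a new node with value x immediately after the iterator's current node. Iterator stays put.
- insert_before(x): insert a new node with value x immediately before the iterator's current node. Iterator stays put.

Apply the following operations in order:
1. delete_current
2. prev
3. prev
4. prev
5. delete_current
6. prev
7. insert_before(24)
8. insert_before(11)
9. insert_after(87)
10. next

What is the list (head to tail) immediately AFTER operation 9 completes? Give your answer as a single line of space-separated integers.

Answer: 24 11 6 87 5

Derivation:
After 1 (delete_current): list=[1, 6, 5] cursor@1
After 2 (prev): list=[1, 6, 5] cursor@1
After 3 (prev): list=[1, 6, 5] cursor@1
After 4 (prev): list=[1, 6, 5] cursor@1
After 5 (delete_current): list=[6, 5] cursor@6
After 6 (prev): list=[6, 5] cursor@6
After 7 (insert_before(24)): list=[24, 6, 5] cursor@6
After 8 (insert_before(11)): list=[24, 11, 6, 5] cursor@6
After 9 (insert_after(87)): list=[24, 11, 6, 87, 5] cursor@6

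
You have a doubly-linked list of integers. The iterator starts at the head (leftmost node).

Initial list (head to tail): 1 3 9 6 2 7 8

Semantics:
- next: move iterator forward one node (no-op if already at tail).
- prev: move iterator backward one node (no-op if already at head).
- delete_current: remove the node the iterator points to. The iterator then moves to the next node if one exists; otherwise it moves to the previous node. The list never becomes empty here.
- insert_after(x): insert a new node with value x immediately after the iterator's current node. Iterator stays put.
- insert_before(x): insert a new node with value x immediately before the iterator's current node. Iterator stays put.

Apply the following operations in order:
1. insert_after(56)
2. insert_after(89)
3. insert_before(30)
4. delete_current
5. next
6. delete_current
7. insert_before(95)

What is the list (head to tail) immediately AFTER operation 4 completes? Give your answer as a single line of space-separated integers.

After 1 (insert_after(56)): list=[1, 56, 3, 9, 6, 2, 7, 8] cursor@1
After 2 (insert_after(89)): list=[1, 89, 56, 3, 9, 6, 2, 7, 8] cursor@1
After 3 (insert_before(30)): list=[30, 1, 89, 56, 3, 9, 6, 2, 7, 8] cursor@1
After 4 (delete_current): list=[30, 89, 56, 3, 9, 6, 2, 7, 8] cursor@89

Answer: 30 89 56 3 9 6 2 7 8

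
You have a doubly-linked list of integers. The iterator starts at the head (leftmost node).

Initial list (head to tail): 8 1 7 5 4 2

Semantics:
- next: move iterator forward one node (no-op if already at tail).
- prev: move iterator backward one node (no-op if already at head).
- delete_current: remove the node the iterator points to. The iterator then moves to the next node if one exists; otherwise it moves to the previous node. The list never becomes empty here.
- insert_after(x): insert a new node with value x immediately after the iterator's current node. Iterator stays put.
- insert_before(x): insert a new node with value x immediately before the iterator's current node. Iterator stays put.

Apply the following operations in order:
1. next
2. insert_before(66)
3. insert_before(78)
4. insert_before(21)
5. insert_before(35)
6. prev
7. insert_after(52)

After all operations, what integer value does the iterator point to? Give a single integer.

After 1 (next): list=[8, 1, 7, 5, 4, 2] cursor@1
After 2 (insert_before(66)): list=[8, 66, 1, 7, 5, 4, 2] cursor@1
After 3 (insert_before(78)): list=[8, 66, 78, 1, 7, 5, 4, 2] cursor@1
After 4 (insert_before(21)): list=[8, 66, 78, 21, 1, 7, 5, 4, 2] cursor@1
After 5 (insert_before(35)): list=[8, 66, 78, 21, 35, 1, 7, 5, 4, 2] cursor@1
After 6 (prev): list=[8, 66, 78, 21, 35, 1, 7, 5, 4, 2] cursor@35
After 7 (insert_after(52)): list=[8, 66, 78, 21, 35, 52, 1, 7, 5, 4, 2] cursor@35

Answer: 35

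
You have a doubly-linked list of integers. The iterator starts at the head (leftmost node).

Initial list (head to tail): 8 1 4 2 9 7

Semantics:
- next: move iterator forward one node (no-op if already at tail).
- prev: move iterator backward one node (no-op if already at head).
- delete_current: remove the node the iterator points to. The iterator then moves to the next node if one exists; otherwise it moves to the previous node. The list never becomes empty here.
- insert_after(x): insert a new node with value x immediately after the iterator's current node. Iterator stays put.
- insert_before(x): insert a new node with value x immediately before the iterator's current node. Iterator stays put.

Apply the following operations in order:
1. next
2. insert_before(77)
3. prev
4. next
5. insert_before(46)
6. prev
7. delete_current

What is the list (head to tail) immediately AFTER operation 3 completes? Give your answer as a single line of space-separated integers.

Answer: 8 77 1 4 2 9 7

Derivation:
After 1 (next): list=[8, 1, 4, 2, 9, 7] cursor@1
After 2 (insert_before(77)): list=[8, 77, 1, 4, 2, 9, 7] cursor@1
After 3 (prev): list=[8, 77, 1, 4, 2, 9, 7] cursor@77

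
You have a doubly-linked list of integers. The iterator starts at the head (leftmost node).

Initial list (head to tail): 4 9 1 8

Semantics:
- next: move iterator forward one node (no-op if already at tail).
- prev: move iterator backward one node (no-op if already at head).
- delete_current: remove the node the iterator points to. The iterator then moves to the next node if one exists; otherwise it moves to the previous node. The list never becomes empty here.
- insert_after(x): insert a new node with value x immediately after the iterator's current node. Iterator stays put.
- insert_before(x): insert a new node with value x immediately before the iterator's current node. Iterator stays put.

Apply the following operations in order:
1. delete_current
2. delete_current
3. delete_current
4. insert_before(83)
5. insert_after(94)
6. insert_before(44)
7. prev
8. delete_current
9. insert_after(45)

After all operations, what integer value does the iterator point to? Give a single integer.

After 1 (delete_current): list=[9, 1, 8] cursor@9
After 2 (delete_current): list=[1, 8] cursor@1
After 3 (delete_current): list=[8] cursor@8
After 4 (insert_before(83)): list=[83, 8] cursor@8
After 5 (insert_after(94)): list=[83, 8, 94] cursor@8
After 6 (insert_before(44)): list=[83, 44, 8, 94] cursor@8
After 7 (prev): list=[83, 44, 8, 94] cursor@44
After 8 (delete_current): list=[83, 8, 94] cursor@8
After 9 (insert_after(45)): list=[83, 8, 45, 94] cursor@8

Answer: 8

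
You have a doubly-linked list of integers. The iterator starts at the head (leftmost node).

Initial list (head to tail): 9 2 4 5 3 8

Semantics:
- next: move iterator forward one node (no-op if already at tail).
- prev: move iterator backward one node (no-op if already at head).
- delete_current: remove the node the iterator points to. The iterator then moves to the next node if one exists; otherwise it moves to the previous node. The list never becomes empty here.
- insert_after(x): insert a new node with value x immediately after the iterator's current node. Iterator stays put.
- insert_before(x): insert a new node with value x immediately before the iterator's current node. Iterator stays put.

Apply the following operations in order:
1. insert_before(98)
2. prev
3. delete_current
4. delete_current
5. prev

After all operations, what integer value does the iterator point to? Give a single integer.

Answer: 2

Derivation:
After 1 (insert_before(98)): list=[98, 9, 2, 4, 5, 3, 8] cursor@9
After 2 (prev): list=[98, 9, 2, 4, 5, 3, 8] cursor@98
After 3 (delete_current): list=[9, 2, 4, 5, 3, 8] cursor@9
After 4 (delete_current): list=[2, 4, 5, 3, 8] cursor@2
After 5 (prev): list=[2, 4, 5, 3, 8] cursor@2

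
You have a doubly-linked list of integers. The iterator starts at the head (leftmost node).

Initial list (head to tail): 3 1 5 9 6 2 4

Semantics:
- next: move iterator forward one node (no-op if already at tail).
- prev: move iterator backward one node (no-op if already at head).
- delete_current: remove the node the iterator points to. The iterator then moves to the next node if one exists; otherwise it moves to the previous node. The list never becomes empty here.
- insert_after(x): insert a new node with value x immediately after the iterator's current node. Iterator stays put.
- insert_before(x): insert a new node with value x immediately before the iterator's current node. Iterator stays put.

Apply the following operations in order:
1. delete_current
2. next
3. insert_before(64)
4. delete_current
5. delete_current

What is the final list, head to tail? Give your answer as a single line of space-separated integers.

Answer: 1 64 6 2 4

Derivation:
After 1 (delete_current): list=[1, 5, 9, 6, 2, 4] cursor@1
After 2 (next): list=[1, 5, 9, 6, 2, 4] cursor@5
After 3 (insert_before(64)): list=[1, 64, 5, 9, 6, 2, 4] cursor@5
After 4 (delete_current): list=[1, 64, 9, 6, 2, 4] cursor@9
After 5 (delete_current): list=[1, 64, 6, 2, 4] cursor@6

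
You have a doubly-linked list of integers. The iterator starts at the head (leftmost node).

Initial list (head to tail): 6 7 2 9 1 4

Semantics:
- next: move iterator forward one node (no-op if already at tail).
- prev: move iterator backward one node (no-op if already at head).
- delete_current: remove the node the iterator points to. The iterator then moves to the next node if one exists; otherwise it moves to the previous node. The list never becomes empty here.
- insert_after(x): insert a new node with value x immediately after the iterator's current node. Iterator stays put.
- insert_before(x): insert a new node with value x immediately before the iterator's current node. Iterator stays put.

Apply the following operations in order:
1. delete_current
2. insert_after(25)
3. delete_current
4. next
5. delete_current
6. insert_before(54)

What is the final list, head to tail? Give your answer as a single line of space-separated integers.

Answer: 25 54 9 1 4

Derivation:
After 1 (delete_current): list=[7, 2, 9, 1, 4] cursor@7
After 2 (insert_after(25)): list=[7, 25, 2, 9, 1, 4] cursor@7
After 3 (delete_current): list=[25, 2, 9, 1, 4] cursor@25
After 4 (next): list=[25, 2, 9, 1, 4] cursor@2
After 5 (delete_current): list=[25, 9, 1, 4] cursor@9
After 6 (insert_before(54)): list=[25, 54, 9, 1, 4] cursor@9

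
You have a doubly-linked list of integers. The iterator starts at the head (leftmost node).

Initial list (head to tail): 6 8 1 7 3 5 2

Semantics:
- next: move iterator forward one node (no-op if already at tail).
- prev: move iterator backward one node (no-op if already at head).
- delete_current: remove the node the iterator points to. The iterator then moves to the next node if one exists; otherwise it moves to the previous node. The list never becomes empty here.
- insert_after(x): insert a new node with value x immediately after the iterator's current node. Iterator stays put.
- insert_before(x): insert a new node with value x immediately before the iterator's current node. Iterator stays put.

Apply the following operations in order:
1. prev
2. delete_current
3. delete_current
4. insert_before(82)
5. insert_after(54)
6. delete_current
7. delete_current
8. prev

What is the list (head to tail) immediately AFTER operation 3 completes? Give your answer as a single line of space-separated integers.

Answer: 1 7 3 5 2

Derivation:
After 1 (prev): list=[6, 8, 1, 7, 3, 5, 2] cursor@6
After 2 (delete_current): list=[8, 1, 7, 3, 5, 2] cursor@8
After 3 (delete_current): list=[1, 7, 3, 5, 2] cursor@1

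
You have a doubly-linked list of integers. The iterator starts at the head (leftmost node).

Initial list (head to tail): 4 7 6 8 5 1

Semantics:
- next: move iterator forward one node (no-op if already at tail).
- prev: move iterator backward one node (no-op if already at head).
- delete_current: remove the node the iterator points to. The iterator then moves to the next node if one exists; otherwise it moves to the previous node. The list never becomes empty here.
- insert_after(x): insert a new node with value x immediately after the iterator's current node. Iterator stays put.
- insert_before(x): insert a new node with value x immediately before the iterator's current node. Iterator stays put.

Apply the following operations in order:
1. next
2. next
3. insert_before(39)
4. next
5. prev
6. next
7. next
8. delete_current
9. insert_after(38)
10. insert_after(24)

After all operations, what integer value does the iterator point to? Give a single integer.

After 1 (next): list=[4, 7, 6, 8, 5, 1] cursor@7
After 2 (next): list=[4, 7, 6, 8, 5, 1] cursor@6
After 3 (insert_before(39)): list=[4, 7, 39, 6, 8, 5, 1] cursor@6
After 4 (next): list=[4, 7, 39, 6, 8, 5, 1] cursor@8
After 5 (prev): list=[4, 7, 39, 6, 8, 5, 1] cursor@6
After 6 (next): list=[4, 7, 39, 6, 8, 5, 1] cursor@8
After 7 (next): list=[4, 7, 39, 6, 8, 5, 1] cursor@5
After 8 (delete_current): list=[4, 7, 39, 6, 8, 1] cursor@1
After 9 (insert_after(38)): list=[4, 7, 39, 6, 8, 1, 38] cursor@1
After 10 (insert_after(24)): list=[4, 7, 39, 6, 8, 1, 24, 38] cursor@1

Answer: 1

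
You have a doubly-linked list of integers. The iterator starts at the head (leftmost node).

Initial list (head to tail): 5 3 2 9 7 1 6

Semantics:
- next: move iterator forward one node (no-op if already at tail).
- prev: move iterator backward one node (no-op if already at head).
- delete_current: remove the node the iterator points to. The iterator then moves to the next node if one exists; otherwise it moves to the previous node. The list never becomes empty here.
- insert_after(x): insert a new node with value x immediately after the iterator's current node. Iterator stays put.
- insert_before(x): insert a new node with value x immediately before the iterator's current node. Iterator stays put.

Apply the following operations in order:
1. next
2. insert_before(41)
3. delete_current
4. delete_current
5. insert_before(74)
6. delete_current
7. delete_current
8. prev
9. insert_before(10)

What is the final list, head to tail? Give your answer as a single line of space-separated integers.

After 1 (next): list=[5, 3, 2, 9, 7, 1, 6] cursor@3
After 2 (insert_before(41)): list=[5, 41, 3, 2, 9, 7, 1, 6] cursor@3
After 3 (delete_current): list=[5, 41, 2, 9, 7, 1, 6] cursor@2
After 4 (delete_current): list=[5, 41, 9, 7, 1, 6] cursor@9
After 5 (insert_before(74)): list=[5, 41, 74, 9, 7, 1, 6] cursor@9
After 6 (delete_current): list=[5, 41, 74, 7, 1, 6] cursor@7
After 7 (delete_current): list=[5, 41, 74, 1, 6] cursor@1
After 8 (prev): list=[5, 41, 74, 1, 6] cursor@74
After 9 (insert_before(10)): list=[5, 41, 10, 74, 1, 6] cursor@74

Answer: 5 41 10 74 1 6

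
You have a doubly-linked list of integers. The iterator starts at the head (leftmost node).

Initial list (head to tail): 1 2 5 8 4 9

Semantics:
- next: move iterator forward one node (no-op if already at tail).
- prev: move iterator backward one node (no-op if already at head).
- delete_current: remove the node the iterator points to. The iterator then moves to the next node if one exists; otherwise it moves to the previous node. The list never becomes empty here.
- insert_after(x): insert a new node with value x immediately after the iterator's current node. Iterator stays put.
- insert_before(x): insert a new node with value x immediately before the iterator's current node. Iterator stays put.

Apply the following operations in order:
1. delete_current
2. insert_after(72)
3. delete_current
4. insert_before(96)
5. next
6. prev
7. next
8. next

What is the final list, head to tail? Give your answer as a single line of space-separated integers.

After 1 (delete_current): list=[2, 5, 8, 4, 9] cursor@2
After 2 (insert_after(72)): list=[2, 72, 5, 8, 4, 9] cursor@2
After 3 (delete_current): list=[72, 5, 8, 4, 9] cursor@72
After 4 (insert_before(96)): list=[96, 72, 5, 8, 4, 9] cursor@72
After 5 (next): list=[96, 72, 5, 8, 4, 9] cursor@5
After 6 (prev): list=[96, 72, 5, 8, 4, 9] cursor@72
After 7 (next): list=[96, 72, 5, 8, 4, 9] cursor@5
After 8 (next): list=[96, 72, 5, 8, 4, 9] cursor@8

Answer: 96 72 5 8 4 9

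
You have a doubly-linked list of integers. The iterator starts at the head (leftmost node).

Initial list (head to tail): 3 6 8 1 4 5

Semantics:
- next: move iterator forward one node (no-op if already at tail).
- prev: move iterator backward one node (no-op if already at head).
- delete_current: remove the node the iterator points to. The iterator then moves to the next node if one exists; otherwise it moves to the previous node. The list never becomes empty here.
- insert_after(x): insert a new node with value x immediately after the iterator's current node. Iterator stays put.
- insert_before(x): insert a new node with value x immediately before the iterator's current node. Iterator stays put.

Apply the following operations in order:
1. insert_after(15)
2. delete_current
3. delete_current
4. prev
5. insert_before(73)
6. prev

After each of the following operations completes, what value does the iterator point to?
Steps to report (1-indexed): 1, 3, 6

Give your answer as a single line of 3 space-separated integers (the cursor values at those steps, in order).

After 1 (insert_after(15)): list=[3, 15, 6, 8, 1, 4, 5] cursor@3
After 2 (delete_current): list=[15, 6, 8, 1, 4, 5] cursor@15
After 3 (delete_current): list=[6, 8, 1, 4, 5] cursor@6
After 4 (prev): list=[6, 8, 1, 4, 5] cursor@6
After 5 (insert_before(73)): list=[73, 6, 8, 1, 4, 5] cursor@6
After 6 (prev): list=[73, 6, 8, 1, 4, 5] cursor@73

Answer: 3 6 73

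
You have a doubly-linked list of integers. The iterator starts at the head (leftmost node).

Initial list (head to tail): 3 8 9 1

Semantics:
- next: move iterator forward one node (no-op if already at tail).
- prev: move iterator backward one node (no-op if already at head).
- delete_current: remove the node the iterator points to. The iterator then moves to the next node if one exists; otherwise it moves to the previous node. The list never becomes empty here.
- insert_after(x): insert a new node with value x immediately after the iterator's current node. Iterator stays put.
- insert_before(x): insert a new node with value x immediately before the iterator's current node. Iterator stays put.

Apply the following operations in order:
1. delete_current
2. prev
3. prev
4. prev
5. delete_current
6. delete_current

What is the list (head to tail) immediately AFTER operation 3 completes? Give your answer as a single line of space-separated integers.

Answer: 8 9 1

Derivation:
After 1 (delete_current): list=[8, 9, 1] cursor@8
After 2 (prev): list=[8, 9, 1] cursor@8
After 3 (prev): list=[8, 9, 1] cursor@8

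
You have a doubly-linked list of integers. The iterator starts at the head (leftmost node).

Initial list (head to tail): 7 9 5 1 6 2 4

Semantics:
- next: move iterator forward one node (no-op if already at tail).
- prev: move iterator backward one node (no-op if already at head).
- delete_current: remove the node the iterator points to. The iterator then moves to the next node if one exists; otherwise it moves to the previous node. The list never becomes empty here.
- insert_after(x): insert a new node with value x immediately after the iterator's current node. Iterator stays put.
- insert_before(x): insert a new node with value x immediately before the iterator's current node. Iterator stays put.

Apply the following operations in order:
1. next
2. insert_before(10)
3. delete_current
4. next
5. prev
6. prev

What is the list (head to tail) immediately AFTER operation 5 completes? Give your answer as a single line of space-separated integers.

After 1 (next): list=[7, 9, 5, 1, 6, 2, 4] cursor@9
After 2 (insert_before(10)): list=[7, 10, 9, 5, 1, 6, 2, 4] cursor@9
After 3 (delete_current): list=[7, 10, 5, 1, 6, 2, 4] cursor@5
After 4 (next): list=[7, 10, 5, 1, 6, 2, 4] cursor@1
After 5 (prev): list=[7, 10, 5, 1, 6, 2, 4] cursor@5

Answer: 7 10 5 1 6 2 4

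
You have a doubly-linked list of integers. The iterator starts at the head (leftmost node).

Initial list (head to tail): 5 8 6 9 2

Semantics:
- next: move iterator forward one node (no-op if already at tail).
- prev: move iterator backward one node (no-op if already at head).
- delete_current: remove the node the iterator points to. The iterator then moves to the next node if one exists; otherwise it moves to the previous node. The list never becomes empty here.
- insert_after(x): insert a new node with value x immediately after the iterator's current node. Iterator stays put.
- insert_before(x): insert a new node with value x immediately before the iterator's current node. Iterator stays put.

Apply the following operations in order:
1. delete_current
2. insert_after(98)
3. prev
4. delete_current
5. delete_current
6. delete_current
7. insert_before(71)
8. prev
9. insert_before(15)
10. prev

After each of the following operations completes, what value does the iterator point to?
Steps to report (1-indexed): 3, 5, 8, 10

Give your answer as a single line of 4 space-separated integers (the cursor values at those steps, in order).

Answer: 8 6 71 15

Derivation:
After 1 (delete_current): list=[8, 6, 9, 2] cursor@8
After 2 (insert_after(98)): list=[8, 98, 6, 9, 2] cursor@8
After 3 (prev): list=[8, 98, 6, 9, 2] cursor@8
After 4 (delete_current): list=[98, 6, 9, 2] cursor@98
After 5 (delete_current): list=[6, 9, 2] cursor@6
After 6 (delete_current): list=[9, 2] cursor@9
After 7 (insert_before(71)): list=[71, 9, 2] cursor@9
After 8 (prev): list=[71, 9, 2] cursor@71
After 9 (insert_before(15)): list=[15, 71, 9, 2] cursor@71
After 10 (prev): list=[15, 71, 9, 2] cursor@15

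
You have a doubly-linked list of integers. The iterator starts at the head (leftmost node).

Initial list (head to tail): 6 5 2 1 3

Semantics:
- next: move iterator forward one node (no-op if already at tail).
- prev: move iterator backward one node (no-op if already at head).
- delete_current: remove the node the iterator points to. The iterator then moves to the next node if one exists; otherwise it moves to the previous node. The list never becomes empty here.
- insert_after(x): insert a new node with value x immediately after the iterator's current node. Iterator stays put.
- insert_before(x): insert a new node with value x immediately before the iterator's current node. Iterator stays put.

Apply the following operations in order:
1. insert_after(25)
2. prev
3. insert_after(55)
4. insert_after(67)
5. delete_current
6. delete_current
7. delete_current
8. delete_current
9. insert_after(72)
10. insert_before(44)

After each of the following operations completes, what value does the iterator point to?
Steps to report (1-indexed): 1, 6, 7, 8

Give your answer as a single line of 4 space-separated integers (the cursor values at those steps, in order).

Answer: 6 55 25 5

Derivation:
After 1 (insert_after(25)): list=[6, 25, 5, 2, 1, 3] cursor@6
After 2 (prev): list=[6, 25, 5, 2, 1, 3] cursor@6
After 3 (insert_after(55)): list=[6, 55, 25, 5, 2, 1, 3] cursor@6
After 4 (insert_after(67)): list=[6, 67, 55, 25, 5, 2, 1, 3] cursor@6
After 5 (delete_current): list=[67, 55, 25, 5, 2, 1, 3] cursor@67
After 6 (delete_current): list=[55, 25, 5, 2, 1, 3] cursor@55
After 7 (delete_current): list=[25, 5, 2, 1, 3] cursor@25
After 8 (delete_current): list=[5, 2, 1, 3] cursor@5
After 9 (insert_after(72)): list=[5, 72, 2, 1, 3] cursor@5
After 10 (insert_before(44)): list=[44, 5, 72, 2, 1, 3] cursor@5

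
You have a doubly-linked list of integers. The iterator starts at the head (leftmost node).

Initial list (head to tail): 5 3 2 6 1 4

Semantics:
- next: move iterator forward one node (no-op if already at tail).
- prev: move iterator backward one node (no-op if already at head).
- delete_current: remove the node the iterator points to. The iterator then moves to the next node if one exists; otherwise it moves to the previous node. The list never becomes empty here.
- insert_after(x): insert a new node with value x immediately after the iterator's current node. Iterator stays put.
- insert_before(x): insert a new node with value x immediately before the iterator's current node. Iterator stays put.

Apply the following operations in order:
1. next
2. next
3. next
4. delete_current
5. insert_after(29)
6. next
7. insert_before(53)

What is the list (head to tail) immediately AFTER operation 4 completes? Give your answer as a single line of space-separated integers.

Answer: 5 3 2 1 4

Derivation:
After 1 (next): list=[5, 3, 2, 6, 1, 4] cursor@3
After 2 (next): list=[5, 3, 2, 6, 1, 4] cursor@2
After 3 (next): list=[5, 3, 2, 6, 1, 4] cursor@6
After 4 (delete_current): list=[5, 3, 2, 1, 4] cursor@1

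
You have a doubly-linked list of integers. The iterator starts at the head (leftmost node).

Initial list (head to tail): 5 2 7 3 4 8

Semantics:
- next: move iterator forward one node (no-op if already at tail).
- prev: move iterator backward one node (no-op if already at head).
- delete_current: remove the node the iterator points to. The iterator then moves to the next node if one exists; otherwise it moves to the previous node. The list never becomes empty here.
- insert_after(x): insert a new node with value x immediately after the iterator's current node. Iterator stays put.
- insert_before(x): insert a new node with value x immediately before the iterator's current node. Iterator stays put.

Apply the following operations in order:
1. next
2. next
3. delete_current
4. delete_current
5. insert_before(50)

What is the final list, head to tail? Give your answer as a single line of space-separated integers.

After 1 (next): list=[5, 2, 7, 3, 4, 8] cursor@2
After 2 (next): list=[5, 2, 7, 3, 4, 8] cursor@7
After 3 (delete_current): list=[5, 2, 3, 4, 8] cursor@3
After 4 (delete_current): list=[5, 2, 4, 8] cursor@4
After 5 (insert_before(50)): list=[5, 2, 50, 4, 8] cursor@4

Answer: 5 2 50 4 8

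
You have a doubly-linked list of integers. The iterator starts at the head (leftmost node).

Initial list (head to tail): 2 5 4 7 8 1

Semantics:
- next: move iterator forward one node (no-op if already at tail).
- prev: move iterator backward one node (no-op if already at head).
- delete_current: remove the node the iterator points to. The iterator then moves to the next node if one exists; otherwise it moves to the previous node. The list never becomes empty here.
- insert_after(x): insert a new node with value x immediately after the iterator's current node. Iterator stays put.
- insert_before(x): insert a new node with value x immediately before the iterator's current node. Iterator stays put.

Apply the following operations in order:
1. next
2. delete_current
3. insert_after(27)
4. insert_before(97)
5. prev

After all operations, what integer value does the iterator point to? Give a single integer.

After 1 (next): list=[2, 5, 4, 7, 8, 1] cursor@5
After 2 (delete_current): list=[2, 4, 7, 8, 1] cursor@4
After 3 (insert_after(27)): list=[2, 4, 27, 7, 8, 1] cursor@4
After 4 (insert_before(97)): list=[2, 97, 4, 27, 7, 8, 1] cursor@4
After 5 (prev): list=[2, 97, 4, 27, 7, 8, 1] cursor@97

Answer: 97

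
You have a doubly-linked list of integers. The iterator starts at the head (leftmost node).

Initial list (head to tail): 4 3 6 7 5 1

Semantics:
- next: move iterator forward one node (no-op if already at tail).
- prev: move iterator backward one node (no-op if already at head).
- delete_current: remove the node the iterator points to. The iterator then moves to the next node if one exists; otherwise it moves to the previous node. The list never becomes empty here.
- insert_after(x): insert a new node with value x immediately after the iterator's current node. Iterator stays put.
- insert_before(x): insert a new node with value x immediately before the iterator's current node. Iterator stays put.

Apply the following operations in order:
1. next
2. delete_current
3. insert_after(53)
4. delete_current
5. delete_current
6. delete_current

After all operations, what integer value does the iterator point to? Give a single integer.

Answer: 5

Derivation:
After 1 (next): list=[4, 3, 6, 7, 5, 1] cursor@3
After 2 (delete_current): list=[4, 6, 7, 5, 1] cursor@6
After 3 (insert_after(53)): list=[4, 6, 53, 7, 5, 1] cursor@6
After 4 (delete_current): list=[4, 53, 7, 5, 1] cursor@53
After 5 (delete_current): list=[4, 7, 5, 1] cursor@7
After 6 (delete_current): list=[4, 5, 1] cursor@5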